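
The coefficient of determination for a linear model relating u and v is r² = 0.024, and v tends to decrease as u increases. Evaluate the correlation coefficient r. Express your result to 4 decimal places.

-0.1549

|r| = √0.024 = 0.1549
The association is negative, so r = −0.1549.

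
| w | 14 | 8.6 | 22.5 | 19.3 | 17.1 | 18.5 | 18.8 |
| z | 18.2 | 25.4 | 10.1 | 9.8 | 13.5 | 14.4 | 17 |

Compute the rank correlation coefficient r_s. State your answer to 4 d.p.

Rank w: 2, 1, 7, 6, 3, 4, 5
Rank z: 6, 7, 2, 1, 3, 4, 5
d = rank(w) − rank(z): -4, -6, 5, 5, 0, 0, 0; Σd² = 102
ρ = 1 − 6Σd² / [n(n²−1)] = 1 − 6×102 / (7×48) = 1 − 612/336 ≈ -0.8214

-0.8214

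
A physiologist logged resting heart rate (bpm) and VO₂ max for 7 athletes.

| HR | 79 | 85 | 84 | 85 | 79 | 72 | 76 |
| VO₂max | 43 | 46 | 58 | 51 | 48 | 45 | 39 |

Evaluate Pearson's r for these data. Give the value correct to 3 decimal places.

n = 7, Σx = 560, Σy = 330, Σx² = 44948, Σy² = 15780, Σxy = 26510
nΣxy − ΣxΣy = 185570 − 184800 = 770
nΣx² − (Σx)² = 314636 − 313600 = 1036; nΣy² − (Σy)² = 110460 − 108900 = 1560
r = 770 / √(1036 × 1560) = 770 / 1271.2828 ≈ 0.606

0.606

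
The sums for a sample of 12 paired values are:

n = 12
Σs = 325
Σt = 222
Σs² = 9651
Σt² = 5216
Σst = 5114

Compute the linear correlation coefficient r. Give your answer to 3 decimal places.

r = (nΣst − ΣsΣt) / √[(nΣs² − (Σs)²)(nΣt² − (Σt)²)]
Numerator: 12×5114 − 325×222 = -10782
Denominator: √[(115812 − 105625)(62592 − 49284)] = √[10187 × 13308] = 11643.3928
r = -10782 / 11643.3928 ≈ -0.926

-0.926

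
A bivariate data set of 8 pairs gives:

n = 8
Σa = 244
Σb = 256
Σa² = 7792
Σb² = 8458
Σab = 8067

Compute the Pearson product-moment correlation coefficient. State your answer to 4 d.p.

0.8488

r = (nΣab − ΣaΣb) / √[(nΣa² − (Σa)²)(nΣb² − (Σb)²)]
Numerator: 8×8067 − 244×256 = 2072
Denominator: √[(62336 − 59536)(67664 − 65536)] = √[2800 × 2128] = 2440.9834
r = 2072 / 2440.9834 ≈ 0.8488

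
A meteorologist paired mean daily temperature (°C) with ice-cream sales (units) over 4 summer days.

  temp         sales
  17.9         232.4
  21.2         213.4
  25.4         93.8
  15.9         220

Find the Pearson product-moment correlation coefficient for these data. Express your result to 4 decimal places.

n = 4, Σx = 80.4, Σy = 759.6, Σx² = 1667.82, Σy² = 156747.76, Σxy = 14564.56
nΣxy − ΣxΣy = 58258.24 − 61071.84 = -2813.6
nΣx² − (Σx)² = 6671.28 − 6464.16 = 207.12; nΣy² − (Σy)² = 626991.04 − 576992.16 = 49998.88
r = -2813.6 / √(207.12 × 49998.88) = -2813.6 / 3218.0379 ≈ -0.8743

-0.8743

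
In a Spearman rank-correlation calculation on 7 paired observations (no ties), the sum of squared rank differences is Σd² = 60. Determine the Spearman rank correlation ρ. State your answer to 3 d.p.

-0.071

ρ = 1 − 6Σd² / [n(n²−1)] = 1 − 6×60 / (7×48)
  = 1 − 360/336 = 1 − 1.0714 ≈ -0.071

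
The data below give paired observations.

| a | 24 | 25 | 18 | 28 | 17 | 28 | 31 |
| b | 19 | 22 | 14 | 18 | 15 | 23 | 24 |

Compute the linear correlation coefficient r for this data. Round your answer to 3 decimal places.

0.870

n = 7, Σa = 171, Σb = 135, Σa² = 4343, Σb² = 2695, Σab = 3405
nΣab − ΣaΣb = 23835 − 23085 = 750
nΣa² − (Σa)² = 30401 − 29241 = 1160; nΣb² − (Σb)² = 18865 − 18225 = 640
r = 750 / √(1160 × 640) = 750 / 861.6264 ≈ 0.870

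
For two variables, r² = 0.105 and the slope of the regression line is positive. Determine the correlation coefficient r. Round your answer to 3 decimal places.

0.324

|r| = √0.105 = 0.324
The association is positive, so r = 0.324.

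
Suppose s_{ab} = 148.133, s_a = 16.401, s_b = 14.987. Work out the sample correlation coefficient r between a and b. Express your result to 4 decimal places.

r = Cov(a,b) / (s_a · s_b) = 148.133 / (16.401 × 14.987)
  = 148.133 / 245.8018 ≈ 0.6027

0.6027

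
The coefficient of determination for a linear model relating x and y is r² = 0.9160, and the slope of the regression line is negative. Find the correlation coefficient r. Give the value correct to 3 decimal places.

-0.957

|r| = √0.9160 = 0.957
The association is negative, so r = −0.957.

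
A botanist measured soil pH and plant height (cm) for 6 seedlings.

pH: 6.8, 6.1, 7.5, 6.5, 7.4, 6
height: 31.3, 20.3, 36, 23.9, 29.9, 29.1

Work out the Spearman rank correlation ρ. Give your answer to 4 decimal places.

0.7714

Rank pH: 4, 2, 6, 3, 5, 1
Rank height: 5, 1, 6, 2, 4, 3
d = rank(pH) − rank(height): -1, 1, 0, 1, 1, -2; Σd² = 8
ρ = 1 − 6Σd² / [n(n²−1)] = 1 − 6×8 / (6×35) = 1 − 48/210 ≈ 0.7714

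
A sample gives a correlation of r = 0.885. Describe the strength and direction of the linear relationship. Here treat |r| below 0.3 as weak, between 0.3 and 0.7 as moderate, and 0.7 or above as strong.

r = 0.885 > 0 so the relationship is positive.
|r| = 0.885, which falls in the strong range.

strong positive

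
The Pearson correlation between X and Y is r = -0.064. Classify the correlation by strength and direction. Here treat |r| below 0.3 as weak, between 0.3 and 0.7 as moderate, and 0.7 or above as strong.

weak negative

r = -0.064 < 0 so the relationship is negative.
|r| = 0.064, which falls in the weak range.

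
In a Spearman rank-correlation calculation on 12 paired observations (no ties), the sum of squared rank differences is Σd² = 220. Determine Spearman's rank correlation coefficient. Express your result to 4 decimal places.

ρ = 1 − 6Σd² / [n(n²−1)] = 1 − 6×220 / (12×143)
  = 1 − 1320/1716 = 1 − 0.76923 ≈ 0.2308

0.2308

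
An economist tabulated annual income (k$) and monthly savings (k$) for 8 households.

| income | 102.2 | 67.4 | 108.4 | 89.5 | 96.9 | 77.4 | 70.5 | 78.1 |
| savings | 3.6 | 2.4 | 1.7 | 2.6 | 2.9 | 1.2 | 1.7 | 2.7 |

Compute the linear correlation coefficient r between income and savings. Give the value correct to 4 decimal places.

n = 8, Σx = 690.4, Σy = 18.8, Σx² = 61198.64, Σy² = 48.4, Σxy = 1651.27
nΣxy − ΣxΣy = 13210.16 − 12979.52 = 230.64
nΣx² − (Σx)² = 489589.12 − 476652.16 = 12936.96; nΣy² − (Σy)² = 387.2 − 353.44 = 33.76
r = 230.64 / √(12936.96 × 33.76) = 230.64 / 660.8720 ≈ 0.3490

0.3490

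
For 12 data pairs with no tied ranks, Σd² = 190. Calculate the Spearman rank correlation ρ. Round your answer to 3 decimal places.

0.336

ρ = 1 − 6Σd² / [n(n²−1)] = 1 − 6×190 / (12×143)
  = 1 − 1140/1716 = 1 − 0.6643 ≈ 0.336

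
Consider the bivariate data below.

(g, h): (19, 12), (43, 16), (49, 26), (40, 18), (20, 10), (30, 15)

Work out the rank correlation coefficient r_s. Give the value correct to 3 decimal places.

Rank g: 1, 5, 6, 4, 2, 3
Rank h: 2, 4, 6, 5, 1, 3
d = rank(g) − rank(h): -1, 1, 0, -1, 1, 0; Σd² = 4
ρ = 1 − 6Σd² / [n(n²−1)] = 1 − 6×4 / (6×35) = 1 − 24/210 ≈ 0.886

0.886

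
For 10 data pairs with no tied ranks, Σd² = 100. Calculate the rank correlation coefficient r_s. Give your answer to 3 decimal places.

ρ = 1 − 6Σd² / [n(n²−1)] = 1 − 6×100 / (10×99)
  = 1 − 600/990 = 1 − 0.6061 ≈ 0.394

0.394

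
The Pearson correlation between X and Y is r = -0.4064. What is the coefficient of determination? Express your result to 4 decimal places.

r² = (-0.4064)² = 0.1652

0.1652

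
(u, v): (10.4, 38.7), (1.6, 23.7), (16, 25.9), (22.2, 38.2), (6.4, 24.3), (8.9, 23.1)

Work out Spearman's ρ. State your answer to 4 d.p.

Rank u: 4, 1, 5, 6, 2, 3
Rank v: 6, 2, 4, 5, 3, 1
d = rank(u) − rank(v): -2, -1, 1, 1, -1, 2; Σd² = 12
ρ = 1 − 6Σd² / [n(n²−1)] = 1 − 6×12 / (6×35) = 1 − 72/210 ≈ 0.6571

0.6571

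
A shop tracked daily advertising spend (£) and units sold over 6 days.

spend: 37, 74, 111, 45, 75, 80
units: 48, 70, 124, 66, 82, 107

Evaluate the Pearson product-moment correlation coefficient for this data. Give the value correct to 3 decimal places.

n = 6, Σx = 422, Σy = 497, Σx² = 33216, Σy² = 45109, Σxy = 38400
nΣxy − ΣxΣy = 230400 − 209734 = 20666
nΣx² − (Σx)² = 199296 − 178084 = 21212; nΣy² − (Σy)² = 270654 − 247009 = 23645
r = 20666 / √(21212 × 23645) = 20666 / 22395.4848 ≈ 0.923

0.923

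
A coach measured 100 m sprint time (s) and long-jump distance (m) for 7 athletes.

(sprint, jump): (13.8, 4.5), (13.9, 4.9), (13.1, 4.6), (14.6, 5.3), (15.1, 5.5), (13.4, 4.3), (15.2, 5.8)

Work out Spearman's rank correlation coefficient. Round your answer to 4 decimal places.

0.8929

Rank sprint: 3, 4, 1, 5, 6, 2, 7
Rank jump: 2, 4, 3, 5, 6, 1, 7
d = rank(sprint) − rank(jump): 1, 0, -2, 0, 0, 1, 0; Σd² = 6
ρ = 1 − 6Σd² / [n(n²−1)] = 1 − 6×6 / (7×48) = 1 − 36/336 ≈ 0.8929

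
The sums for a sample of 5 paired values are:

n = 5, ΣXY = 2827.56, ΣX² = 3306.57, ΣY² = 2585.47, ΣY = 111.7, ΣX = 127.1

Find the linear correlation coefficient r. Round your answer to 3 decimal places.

-0.144

r = (nΣXY − ΣXΣY) / √[(nΣX² − (ΣX)²)(nΣY² − (ΣY)²)]
Numerator: 5×2827.56 − 127.1×111.7 = -59.27
Denominator: √[(16532.85 − 16154.41)(12927.35 − 12476.89)] = √[378.44 × 450.46] = 412.8826
r = -59.27 / 412.8826 ≈ -0.144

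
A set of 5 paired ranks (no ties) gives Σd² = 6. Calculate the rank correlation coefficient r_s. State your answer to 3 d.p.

ρ = 1 − 6Σd² / [n(n²−1)] = 1 − 6×6 / (5×24)
  = 1 − 36/120 = 1 − 0.3000 ≈ 0.700

0.700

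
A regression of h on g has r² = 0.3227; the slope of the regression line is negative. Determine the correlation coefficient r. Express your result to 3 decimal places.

-0.568

|r| = √0.3227 = 0.568
The association is negative, so r = −0.568.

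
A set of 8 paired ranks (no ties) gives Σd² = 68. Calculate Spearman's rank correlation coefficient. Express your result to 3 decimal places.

0.190

ρ = 1 − 6Σd² / [n(n²−1)] = 1 − 6×68 / (8×63)
  = 1 − 408/504 = 1 − 0.8095 ≈ 0.190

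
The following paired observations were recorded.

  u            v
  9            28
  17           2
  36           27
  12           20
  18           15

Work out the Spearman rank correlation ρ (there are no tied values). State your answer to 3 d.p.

-0.300

Rank u: 1, 3, 5, 2, 4
Rank v: 5, 1, 4, 3, 2
d = rank(u) − rank(v): -4, 2, 1, -1, 2; Σd² = 26
ρ = 1 − 6Σd² / [n(n²−1)] = 1 − 6×26 / (5×24) = 1 − 156/120 ≈ -0.300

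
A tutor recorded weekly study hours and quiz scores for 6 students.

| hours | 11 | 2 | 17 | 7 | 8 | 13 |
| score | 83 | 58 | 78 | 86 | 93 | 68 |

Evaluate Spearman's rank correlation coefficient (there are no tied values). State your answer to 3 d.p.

-0.029

Rank hours: 4, 1, 6, 2, 3, 5
Rank score: 4, 1, 3, 5, 6, 2
d = rank(hours) − rank(score): 0, 0, 3, -3, -3, 3; Σd² = 36
ρ = 1 − 6Σd² / [n(n²−1)] = 1 − 6×36 / (6×35) = 1 − 216/210 ≈ -0.029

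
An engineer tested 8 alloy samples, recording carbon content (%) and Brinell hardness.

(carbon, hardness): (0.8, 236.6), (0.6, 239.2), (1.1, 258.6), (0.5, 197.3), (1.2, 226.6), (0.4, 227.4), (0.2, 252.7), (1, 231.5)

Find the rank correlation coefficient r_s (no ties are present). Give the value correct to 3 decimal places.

Rank carbon: 5, 4, 7, 3, 8, 2, 1, 6
Rank hardness: 5, 6, 8, 1, 2, 3, 7, 4
d = rank(carbon) − rank(hardness): 0, -2, -1, 2, 6, -1, -6, 2; Σd² = 86
ρ = 1 − 6Σd² / [n(n²−1)] = 1 − 6×86 / (8×63) = 1 − 516/504 ≈ -0.024

-0.024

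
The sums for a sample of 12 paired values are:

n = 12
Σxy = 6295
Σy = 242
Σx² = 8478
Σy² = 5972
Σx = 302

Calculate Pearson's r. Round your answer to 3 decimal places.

0.209

r = (nΣxy − ΣxΣy) / √[(nΣx² − (Σx)²)(nΣy² − (Σy)²)]
Numerator: 12×6295 − 302×242 = 2456
Denominator: √[(101736 − 91204)(71664 − 58564)] = √[10532 × 13100] = 11746.0291
r = 2456 / 11746.0291 ≈ 0.209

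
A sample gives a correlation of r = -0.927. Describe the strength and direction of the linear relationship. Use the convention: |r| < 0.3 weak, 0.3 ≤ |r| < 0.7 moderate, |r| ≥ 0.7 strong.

strong negative

r = -0.927 < 0 so the relationship is negative.
|r| = 0.927, which falls in the strong range.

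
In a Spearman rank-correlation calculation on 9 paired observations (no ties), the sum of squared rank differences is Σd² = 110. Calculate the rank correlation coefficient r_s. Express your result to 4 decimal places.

0.0833

ρ = 1 − 6Σd² / [n(n²−1)] = 1 − 6×110 / (9×80)
  = 1 − 660/720 = 1 − 0.91667 ≈ 0.0833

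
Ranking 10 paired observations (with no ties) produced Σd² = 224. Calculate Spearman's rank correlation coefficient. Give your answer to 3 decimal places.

-0.358

ρ = 1 − 6Σd² / [n(n²−1)] = 1 − 6×224 / (10×99)
  = 1 − 1344/990 = 1 − 1.3576 ≈ -0.358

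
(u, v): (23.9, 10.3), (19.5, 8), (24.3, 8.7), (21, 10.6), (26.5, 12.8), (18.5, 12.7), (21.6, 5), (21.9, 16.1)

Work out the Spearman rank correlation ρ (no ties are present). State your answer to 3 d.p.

Rank u: 6, 2, 7, 3, 8, 1, 4, 5
Rank v: 4, 2, 3, 5, 7, 6, 1, 8
d = rank(u) − rank(v): 2, 0, 4, -2, 1, -5, 3, -3; Σd² = 68
ρ = 1 − 6Σd² / [n(n²−1)] = 1 − 6×68 / (8×63) = 1 − 408/504 ≈ 0.190

0.190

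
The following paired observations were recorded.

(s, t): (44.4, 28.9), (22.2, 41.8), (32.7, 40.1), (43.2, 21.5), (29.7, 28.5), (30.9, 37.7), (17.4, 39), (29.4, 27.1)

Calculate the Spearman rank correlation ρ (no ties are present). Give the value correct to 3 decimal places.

Rank s: 8, 2, 6, 7, 4, 5, 1, 3
Rank t: 4, 8, 7, 1, 3, 5, 6, 2
d = rank(s) − rank(t): 4, -6, -1, 6, 1, 0, -5, 1; Σd² = 116
ρ = 1 − 6Σd² / [n(n²−1)] = 1 − 6×116 / (8×63) = 1 − 696/504 ≈ -0.381

-0.381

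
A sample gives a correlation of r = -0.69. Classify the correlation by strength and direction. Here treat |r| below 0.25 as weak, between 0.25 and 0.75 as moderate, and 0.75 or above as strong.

r = -0.69 < 0 so the relationship is negative.
|r| = 0.69, which falls in the moderate range.

moderate negative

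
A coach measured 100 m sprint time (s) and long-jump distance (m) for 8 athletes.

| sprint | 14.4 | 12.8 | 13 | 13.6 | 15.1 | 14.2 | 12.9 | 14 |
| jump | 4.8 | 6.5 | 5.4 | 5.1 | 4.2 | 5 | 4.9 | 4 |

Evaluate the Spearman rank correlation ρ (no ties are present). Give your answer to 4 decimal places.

Rank sprint: 7, 1, 3, 4, 8, 6, 2, 5
Rank jump: 3, 8, 7, 6, 2, 5, 4, 1
d = rank(sprint) − rank(jump): 4, -7, -4, -2, 6, 1, -2, 4; Σd² = 142
ρ = 1 − 6Σd² / [n(n²−1)] = 1 − 6×142 / (8×63) = 1 − 852/504 ≈ -0.6905

-0.6905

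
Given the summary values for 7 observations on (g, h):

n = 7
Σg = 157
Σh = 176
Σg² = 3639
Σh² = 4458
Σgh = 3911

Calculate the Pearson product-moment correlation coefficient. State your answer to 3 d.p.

r = (nΣgh − ΣgΣh) / √[(nΣg² − (Σg)²)(nΣh² − (Σh)²)]
Numerator: 7×3911 − 157×176 = -255
Denominator: √[(25473 − 24649)(31206 − 30976)] = √[824 × 230] = 435.3389
r = -255 / 435.3389 ≈ -0.586

-0.586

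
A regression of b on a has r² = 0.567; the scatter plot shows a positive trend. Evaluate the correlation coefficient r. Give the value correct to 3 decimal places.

|r| = √0.567 = 0.753
The association is positive, so r = 0.753.

0.753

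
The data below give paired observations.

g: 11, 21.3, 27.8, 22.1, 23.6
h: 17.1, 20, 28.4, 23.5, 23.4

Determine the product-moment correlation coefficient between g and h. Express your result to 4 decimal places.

n = 5, Σg = 105.8, Σh = 112.4, Σg² = 2392.9, Σh² = 2598.78, Σgh = 2475.21
nΣgh − ΣgΣh = 12376.05 − 11891.92 = 484.13
nΣg² − (Σg)² = 11964.5 − 11193.64 = 770.86; nΣh² − (Σh)² = 12993.9 − 12633.76 = 360.14
r = 484.13 / √(770.86 × 360.14) = 484.13 / 526.8942 ≈ 0.9188

0.9188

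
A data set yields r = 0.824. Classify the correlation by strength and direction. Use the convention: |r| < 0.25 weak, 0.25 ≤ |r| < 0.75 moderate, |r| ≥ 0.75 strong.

strong positive

r = 0.824 > 0 so the relationship is positive.
|r| = 0.824, which falls in the strong range.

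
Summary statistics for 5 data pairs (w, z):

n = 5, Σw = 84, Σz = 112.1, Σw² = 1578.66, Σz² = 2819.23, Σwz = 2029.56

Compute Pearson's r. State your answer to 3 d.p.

r = (nΣwz − ΣwΣz) / √[(nΣw² − (Σw)²)(nΣz² − (Σz)²)]
Numerator: 5×2029.56 − 84×112.1 = 731.4
Denominator: √[(7893.3 − 7056)(14096.15 − 12566.41)] = √[837.3 × 1529.74] = 1131.7470
r = 731.4 / 1131.7470 ≈ 0.646

0.646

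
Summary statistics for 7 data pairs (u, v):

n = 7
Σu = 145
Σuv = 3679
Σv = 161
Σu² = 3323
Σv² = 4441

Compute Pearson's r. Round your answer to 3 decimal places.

r = (nΣuv − ΣuΣv) / √[(nΣu² − (Σu)²)(nΣv² − (Σv)²)]
Numerator: 7×3679 − 145×161 = 2408
Denominator: √[(23261 − 21025)(31087 − 25921)] = √[2236 × 5166] = 3398.7021
r = 2408 / 3398.7021 ≈ 0.709

0.709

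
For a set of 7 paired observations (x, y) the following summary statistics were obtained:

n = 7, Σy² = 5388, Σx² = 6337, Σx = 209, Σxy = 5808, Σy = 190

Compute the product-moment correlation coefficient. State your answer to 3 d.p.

r = (nΣxy − ΣxΣy) / √[(nΣx² − (Σx)²)(nΣy² − (Σy)²)]
Numerator: 7×5808 − 209×190 = 946
Denominator: √[(44359 − 43681)(37716 − 36100)] = √[678 × 1616] = 1046.7321
r = 946 / 1046.7321 ≈ 0.904

0.904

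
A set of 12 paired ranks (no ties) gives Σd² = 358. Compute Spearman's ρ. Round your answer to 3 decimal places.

-0.252

ρ = 1 − 6Σd² / [n(n²−1)] = 1 − 6×358 / (12×143)
  = 1 − 2148/1716 = 1 − 1.2517 ≈ -0.252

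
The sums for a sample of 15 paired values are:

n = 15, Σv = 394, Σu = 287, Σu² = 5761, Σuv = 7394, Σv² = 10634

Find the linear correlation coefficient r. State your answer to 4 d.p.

-0.5213

r = (nΣuv − ΣuΣv) / √[(nΣu² − (Σu)²)(nΣv² − (Σv)²)]
Numerator: 15×7394 − 287×394 = -2168
Denominator: √[(86415 − 82369)(159510 − 155236)] = √[4046 × 4274] = 4158.4377
r = -2168 / 4158.4377 ≈ -0.5213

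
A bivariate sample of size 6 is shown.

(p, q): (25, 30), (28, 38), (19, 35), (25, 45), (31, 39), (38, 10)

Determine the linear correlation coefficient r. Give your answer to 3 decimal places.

n = 6, Σp = 166, Σq = 197, Σp² = 4800, Σq² = 7215, Σpq = 5193
nΣpq − ΣpΣq = 31158 − 32702 = -1544
nΣp² − (Σp)² = 28800 − 27556 = 1244; nΣq² − (Σq)² = 43290 − 38809 = 4481
r = -1544 / √(1244 × 4481) = -1544 / 2361.0091 ≈ -0.654

-0.654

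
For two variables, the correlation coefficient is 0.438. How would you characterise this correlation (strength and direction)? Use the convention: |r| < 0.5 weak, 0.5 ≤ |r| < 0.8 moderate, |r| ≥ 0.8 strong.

r = 0.438 > 0 so the relationship is positive.
|r| = 0.438, which falls in the weak range.

weak positive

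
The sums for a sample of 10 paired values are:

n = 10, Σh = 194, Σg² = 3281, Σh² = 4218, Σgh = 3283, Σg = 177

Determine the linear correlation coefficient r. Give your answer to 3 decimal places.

r = (nΣgh − ΣgΣh) / √[(nΣg² − (Σg)²)(nΣh² − (Σh)²)]
Numerator: 10×3283 − 177×194 = -1508
Denominator: √[(32810 − 31329)(42180 − 37636)] = √[1481 × 4544] = 2594.1596
r = -1508 / 2594.1596 ≈ -0.581

-0.581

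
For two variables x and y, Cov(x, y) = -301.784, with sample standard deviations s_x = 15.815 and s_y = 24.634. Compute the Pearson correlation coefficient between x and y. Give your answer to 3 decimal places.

-0.775

r = Cov(x,y) / (s_x · s_y) = -301.784 / (15.815 × 24.634)
  = -301.784 / 389.5867 ≈ -0.775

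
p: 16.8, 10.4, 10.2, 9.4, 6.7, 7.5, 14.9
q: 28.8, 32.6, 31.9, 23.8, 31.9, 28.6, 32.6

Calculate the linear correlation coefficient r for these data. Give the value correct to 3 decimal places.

n = 7, Σp = 75.9, Σq = 210.2, Σp² = 905.95, Σq² = 6374.58, Σpq = 2285.95
nΣpq − ΣpΣq = 16001.65 − 15954.18 = 47.47
nΣp² − (Σp)² = 6341.65 − 5760.81 = 580.84; nΣq² − (Σq)² = 44622.06 − 44184.04 = 438.02
r = 47.47 / √(580.84 × 438.02) = 47.47 / 504.4002 ≈ 0.094

0.094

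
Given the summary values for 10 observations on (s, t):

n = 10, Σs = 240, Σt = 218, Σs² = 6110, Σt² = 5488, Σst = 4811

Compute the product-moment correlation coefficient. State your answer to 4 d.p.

-0.8297

r = (nΣst − ΣsΣt) / √[(nΣs² − (Σs)²)(nΣt² − (Σt)²)]
Numerator: 10×4811 − 240×218 = -4210
Denominator: √[(61100 − 57600)(54880 − 47524)] = √[3500 × 7356] = 5074.0516
r = -4210 / 5074.0516 ≈ -0.8297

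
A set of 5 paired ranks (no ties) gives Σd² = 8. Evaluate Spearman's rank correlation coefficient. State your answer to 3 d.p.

0.600

ρ = 1 − 6Σd² / [n(n²−1)] = 1 − 6×8 / (5×24)
  = 1 − 48/120 = 1 − 0.4000 ≈ 0.600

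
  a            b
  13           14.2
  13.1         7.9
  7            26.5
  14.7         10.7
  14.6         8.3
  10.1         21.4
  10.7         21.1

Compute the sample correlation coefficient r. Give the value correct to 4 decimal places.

-0.9385

n = 7, Σa = 83.2, Σb = 110.1, Σa² = 1035.36, Σb² = 2052.85, Σab = 1193.97
nΣab − ΣaΣb = 8357.79 − 9160.32 = -802.53
nΣa² − (Σa)² = 7247.52 − 6922.24 = 325.28; nΣb² − (Σb)² = 14369.95 − 12122.01 = 2247.94
r = -802.53 / √(325.28 × 2247.94) = -802.53 / 855.1081 ≈ -0.9385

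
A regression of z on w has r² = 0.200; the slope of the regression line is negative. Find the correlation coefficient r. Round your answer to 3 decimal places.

|r| = √0.200 = 0.447
The association is negative, so r = −0.447.

-0.447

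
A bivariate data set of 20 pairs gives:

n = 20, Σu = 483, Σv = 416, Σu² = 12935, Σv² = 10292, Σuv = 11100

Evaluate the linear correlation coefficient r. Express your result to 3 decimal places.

r = (nΣuv − ΣuΣv) / √[(nΣu² − (Σu)²)(nΣv² − (Σv)²)]
Numerator: 20×11100 − 483×416 = 21072
Denominator: √[(258700 − 233289)(205840 − 173056)] = √[25411 × 32784] = 28863.0252
r = 21072 / 28863.0252 ≈ 0.730

0.730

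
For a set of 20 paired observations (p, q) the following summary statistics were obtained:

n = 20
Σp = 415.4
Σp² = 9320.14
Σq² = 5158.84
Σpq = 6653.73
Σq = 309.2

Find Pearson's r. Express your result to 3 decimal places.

r = (nΣpq − ΣpΣq) / √[(nΣp² − (Σp)²)(nΣq² − (Σq)²)]
Numerator: 20×6653.73 − 415.4×309.2 = 4632.92
Denominator: √[(186402.8 − 172557.16)(103176.8 − 95604.64)] = √[13845.64 × 7572.16] = 10239.2090
r = 4632.92 / 10239.2090 ≈ 0.452

0.452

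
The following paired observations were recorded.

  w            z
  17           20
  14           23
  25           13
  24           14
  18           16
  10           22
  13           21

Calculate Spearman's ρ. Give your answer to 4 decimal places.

-0.8929

Rank w: 4, 3, 7, 6, 5, 1, 2
Rank z: 4, 7, 1, 2, 3, 6, 5
d = rank(w) − rank(z): 0, -4, 6, 4, 2, -5, -3; Σd² = 106
ρ = 1 − 6Σd² / [n(n²−1)] = 1 − 6×106 / (7×48) = 1 − 636/336 ≈ -0.8929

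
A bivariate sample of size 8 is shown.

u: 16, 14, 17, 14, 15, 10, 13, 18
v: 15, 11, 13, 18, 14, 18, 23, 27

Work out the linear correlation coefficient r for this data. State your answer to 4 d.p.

n = 8, Σu = 117, Σv = 139, Σu² = 1755, Σv² = 2617, Σuv = 2042
nΣuv − ΣuΣv = 16336 − 16263 = 73
nΣu² − (Σu)² = 14040 − 13689 = 351; nΣv² − (Σv)² = 20936 − 19321 = 1615
r = 73 / √(351 × 1615) = 73 / 752.9044 ≈ 0.0970

0.0970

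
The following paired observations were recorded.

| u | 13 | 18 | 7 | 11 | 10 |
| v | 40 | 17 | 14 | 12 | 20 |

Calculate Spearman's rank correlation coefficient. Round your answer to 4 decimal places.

0.3000

Rank u: 4, 5, 1, 3, 2
Rank v: 5, 3, 2, 1, 4
d = rank(u) − rank(v): -1, 2, -1, 2, -2; Σd² = 14
ρ = 1 − 6Σd² / [n(n²−1)] = 1 − 6×14 / (5×24) = 1 − 84/120 ≈ 0.3000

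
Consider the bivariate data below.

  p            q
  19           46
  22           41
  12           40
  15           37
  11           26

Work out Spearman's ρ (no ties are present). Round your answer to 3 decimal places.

0.800

Rank p: 4, 5, 2, 3, 1
Rank q: 5, 4, 3, 2, 1
d = rank(p) − rank(q): -1, 1, -1, 1, 0; Σd² = 4
ρ = 1 − 6Σd² / [n(n²−1)] = 1 − 6×4 / (5×24) = 1 − 24/120 ≈ 0.800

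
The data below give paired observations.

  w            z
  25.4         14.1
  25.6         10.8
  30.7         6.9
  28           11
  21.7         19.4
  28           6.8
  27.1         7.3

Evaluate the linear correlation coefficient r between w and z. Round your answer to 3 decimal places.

-0.887

n = 7, Σw = 186.5, Σz = 76.3, Σw² = 5016.31, Σz² = 959.95, Σwz = 1963.66
nΣwz − ΣwΣz = 13745.62 − 14229.95 = -484.33
nΣw² − (Σw)² = 35114.17 − 34782.25 = 331.92; nΣz² − (Σz)² = 6719.65 − 5821.69 = 897.96
r = -484.33 / √(331.92 × 897.96) = -484.33 / 545.9404 ≈ -0.887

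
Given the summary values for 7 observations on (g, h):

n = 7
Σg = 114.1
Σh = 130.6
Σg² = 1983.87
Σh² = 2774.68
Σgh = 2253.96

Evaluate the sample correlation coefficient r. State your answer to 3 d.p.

0.611

r = (nΣgh − ΣgΣh) / √[(nΣg² − (Σg)²)(nΣh² − (Σh)²)]
Numerator: 7×2253.96 − 114.1×130.6 = 876.26
Denominator: √[(13887.09 − 13018.81)(19422.76 − 17056.36)] = √[868.28 × 2366.4] = 1433.4217
r = 876.26 / 1433.4217 ≈ 0.611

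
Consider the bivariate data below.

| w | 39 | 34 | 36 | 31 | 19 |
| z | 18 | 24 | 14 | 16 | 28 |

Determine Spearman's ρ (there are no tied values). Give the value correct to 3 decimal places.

-0.500

Rank w: 5, 3, 4, 2, 1
Rank z: 3, 4, 1, 2, 5
d = rank(w) − rank(z): 2, -1, 3, 0, -4; Σd² = 30
ρ = 1 − 6Σd² / [n(n²−1)] = 1 − 6×30 / (5×24) = 1 − 180/120 ≈ -0.500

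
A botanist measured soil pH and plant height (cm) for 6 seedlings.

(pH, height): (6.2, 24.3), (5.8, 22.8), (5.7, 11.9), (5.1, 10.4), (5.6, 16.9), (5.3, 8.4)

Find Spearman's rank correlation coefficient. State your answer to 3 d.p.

Rank pH: 6, 5, 4, 1, 3, 2
Rank height: 6, 5, 3, 2, 4, 1
d = rank(pH) − rank(height): 0, 0, 1, -1, -1, 1; Σd² = 4
ρ = 1 − 6Σd² / [n(n²−1)] = 1 − 6×4 / (6×35) = 1 − 24/210 ≈ 0.886

0.886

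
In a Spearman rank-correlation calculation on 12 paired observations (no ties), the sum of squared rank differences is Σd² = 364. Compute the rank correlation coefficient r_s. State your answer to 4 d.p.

-0.2727

ρ = 1 − 6Σd² / [n(n²−1)] = 1 − 6×364 / (12×143)
  = 1 − 2184/1716 = 1 − 1.27273 ≈ -0.2727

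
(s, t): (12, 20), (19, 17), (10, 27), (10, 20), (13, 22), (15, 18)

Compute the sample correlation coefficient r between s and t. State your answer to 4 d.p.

n = 6, Σs = 79, Σt = 124, Σs² = 1099, Σt² = 2626, Σst = 1589
nΣst − ΣsΣt = 9534 − 9796 = -262
nΣs² − (Σs)² = 6594 − 6241 = 353; nΣt² − (Σt)² = 15756 − 15376 = 380
r = -262 / √(353 × 380) = -262 / 366.2513 ≈ -0.7154

-0.7154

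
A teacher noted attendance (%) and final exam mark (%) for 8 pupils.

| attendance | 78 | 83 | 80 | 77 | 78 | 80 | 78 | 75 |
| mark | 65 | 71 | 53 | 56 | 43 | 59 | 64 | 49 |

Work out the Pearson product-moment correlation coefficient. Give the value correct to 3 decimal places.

n = 8, Σx = 629, Σy = 460, Σx² = 49495, Σy² = 27038, Σxy = 36256
nΣxy − ΣxΣy = 290048 − 289340 = 708
nΣx² − (Σx)² = 395960 − 395641 = 319; nΣy² − (Σy)² = 216304 − 211600 = 4704
r = 708 / √(319 × 4704) = 708 / 1224.9800 ≈ 0.578

0.578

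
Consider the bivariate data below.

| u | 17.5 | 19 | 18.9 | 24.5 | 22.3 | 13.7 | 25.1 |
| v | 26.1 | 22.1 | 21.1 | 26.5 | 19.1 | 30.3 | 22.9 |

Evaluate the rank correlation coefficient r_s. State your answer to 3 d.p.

Rank u: 2, 4, 3, 6, 5, 1, 7
Rank v: 5, 3, 2, 6, 1, 7, 4
d = rank(u) − rank(v): -3, 1, 1, 0, 4, -6, 3; Σd² = 72
ρ = 1 − 6Σd² / [n(n²−1)] = 1 − 6×72 / (7×48) = 1 − 432/336 ≈ -0.286

-0.286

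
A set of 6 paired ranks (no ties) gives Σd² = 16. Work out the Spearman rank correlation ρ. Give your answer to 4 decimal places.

0.5429

ρ = 1 − 6Σd² / [n(n²−1)] = 1 − 6×16 / (6×35)
  = 1 − 96/210 = 1 − 0.45714 ≈ 0.5429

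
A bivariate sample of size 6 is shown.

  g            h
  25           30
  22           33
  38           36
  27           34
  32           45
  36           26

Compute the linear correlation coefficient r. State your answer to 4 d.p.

0.0882

n = 6, Σg = 180, Σh = 204, Σg² = 5602, Σh² = 7142, Σgh = 6138
nΣgh − ΣgΣh = 36828 − 36720 = 108
nΣg² − (Σg)² = 33612 − 32400 = 1212; nΣh² − (Σh)² = 42852 − 41616 = 1236
r = 108 / √(1212 × 1236) = 108 / 1223.9412 ≈ 0.0882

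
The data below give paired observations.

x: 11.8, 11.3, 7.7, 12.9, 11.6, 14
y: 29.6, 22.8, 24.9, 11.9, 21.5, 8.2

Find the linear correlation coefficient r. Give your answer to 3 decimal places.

n = 6, Σx = 69.3, Σy = 118.9, Σx² = 823.19, Σy² = 2687.11, Σxy = 1316.36
nΣxy − ΣxΣy = 7898.16 − 8239.77 = -341.61
nΣx² − (Σx)² = 4939.14 − 4802.49 = 136.65; nΣy² − (Σy)² = 16122.66 − 14137.21 = 1985.45
r = -341.61 / √(136.65 × 1985.45) = -341.61 / 520.8759 ≈ -0.656

-0.656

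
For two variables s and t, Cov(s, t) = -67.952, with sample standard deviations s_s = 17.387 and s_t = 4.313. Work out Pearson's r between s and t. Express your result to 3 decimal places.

r = Cov(s,t) / (s_s · s_t) = -67.952 / (17.387 × 4.313)
  = -67.952 / 74.9901 ≈ -0.906

-0.906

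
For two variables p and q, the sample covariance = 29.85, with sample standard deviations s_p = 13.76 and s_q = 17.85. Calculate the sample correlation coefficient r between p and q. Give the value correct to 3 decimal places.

0.122

r = Cov(p,q) / (s_p · s_q) = 29.85 / (13.76 × 17.85)
  = 29.85 / 245.6160 ≈ 0.122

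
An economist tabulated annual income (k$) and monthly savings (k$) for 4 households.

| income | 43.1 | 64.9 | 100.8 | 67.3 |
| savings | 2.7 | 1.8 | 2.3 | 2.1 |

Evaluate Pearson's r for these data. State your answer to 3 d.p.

n = 4, Σx = 276.1, Σy = 8.9, Σx² = 20759.55, Σy² = 20.23, Σxy = 606.36
nΣxy − ΣxΣy = 2425.44 − 2457.29 = -31.85
nΣx² − (Σx)² = 83038.2 − 76231.21 = 6806.99; nΣy² − (Σy)² = 80.92 − 79.21 = 1.71
r = -31.85 / √(6806.99 × 1.71) = -31.85 / 107.8886 ≈ -0.295

-0.295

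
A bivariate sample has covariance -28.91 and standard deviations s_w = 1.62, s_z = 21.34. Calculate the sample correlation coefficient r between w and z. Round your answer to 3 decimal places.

-0.836

r = Cov(w,z) / (s_w · s_z) = -28.91 / (1.62 × 21.34)
  = -28.91 / 34.5708 ≈ -0.836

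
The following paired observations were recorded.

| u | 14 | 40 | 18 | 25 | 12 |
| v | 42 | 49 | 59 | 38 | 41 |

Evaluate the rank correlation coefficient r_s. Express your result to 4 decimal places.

Rank u: 2, 5, 3, 4, 1
Rank v: 3, 4, 5, 1, 2
d = rank(u) − rank(v): -1, 1, -2, 3, -1; Σd² = 16
ρ = 1 − 6Σd² / [n(n²−1)] = 1 − 6×16 / (5×24) = 1 − 96/120 ≈ 0.2000

0.2000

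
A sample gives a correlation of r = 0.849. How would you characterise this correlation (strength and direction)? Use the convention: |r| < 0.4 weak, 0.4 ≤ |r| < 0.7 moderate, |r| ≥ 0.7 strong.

r = 0.849 > 0 so the relationship is positive.
|r| = 0.849, which falls in the strong range.

strong positive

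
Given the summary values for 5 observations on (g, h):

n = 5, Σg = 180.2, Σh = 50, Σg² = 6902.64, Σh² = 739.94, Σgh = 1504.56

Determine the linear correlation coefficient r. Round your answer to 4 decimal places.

r = (nΣgh − ΣgΣh) / √[(nΣg² − (Σg)²)(nΣh² − (Σh)²)]
Numerator: 5×1504.56 − 180.2×50 = -1487.2
Denominator: √[(34513.2 − 32472.04)(3699.7 − 2500)] = √[2041.16 × 1199.7] = 1564.8577
r = -1487.2 / 1564.8577 ≈ -0.9504

-0.9504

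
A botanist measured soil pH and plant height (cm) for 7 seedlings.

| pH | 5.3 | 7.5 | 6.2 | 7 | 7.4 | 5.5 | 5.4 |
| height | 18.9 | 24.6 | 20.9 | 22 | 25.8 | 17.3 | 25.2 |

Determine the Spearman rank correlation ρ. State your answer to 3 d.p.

Rank pH: 1, 7, 4, 5, 6, 3, 2
Rank height: 2, 5, 3, 4, 7, 1, 6
d = rank(pH) − rank(height): -1, 2, 1, 1, -1, 2, -4; Σd² = 28
ρ = 1 − 6Σd² / [n(n²−1)] = 1 − 6×28 / (7×48) = 1 − 168/336 ≈ 0.500

0.500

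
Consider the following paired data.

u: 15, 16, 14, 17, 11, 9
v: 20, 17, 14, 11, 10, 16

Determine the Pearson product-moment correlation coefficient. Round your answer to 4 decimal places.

n = 6, Σu = 82, Σv = 88, Σu² = 1168, Σv² = 1362, Σuv = 1209
nΣuv − ΣuΣv = 7254 − 7216 = 38
nΣu² − (Σu)² = 7008 − 6724 = 284; nΣv² − (Σv)² = 8172 − 7744 = 428
r = 38 / √(284 × 428) = 38 / 348.6431 ≈ 0.1090

0.1090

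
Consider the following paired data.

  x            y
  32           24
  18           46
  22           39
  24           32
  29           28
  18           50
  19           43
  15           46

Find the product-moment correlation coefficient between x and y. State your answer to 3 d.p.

-0.956

n = 8, Σx = 177, Σy = 308, Σx² = 4159, Σy² = 12486, Σxy = 6441
nΣxy − ΣxΣy = 51528 − 54516 = -2988
nΣx² − (Σx)² = 33272 − 31329 = 1943; nΣy² − (Σy)² = 99888 − 94864 = 5024
r = -2988 / √(1943 × 5024) = -2988 / 3124.3611 ≈ -0.956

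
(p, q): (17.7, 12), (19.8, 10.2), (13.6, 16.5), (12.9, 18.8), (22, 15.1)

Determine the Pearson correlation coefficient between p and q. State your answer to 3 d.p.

-0.651

n = 5, Σp = 86, Σq = 72.6, Σp² = 1540.7, Σq² = 1101.74, Σpq = 1213.48
nΣpq − ΣpΣq = 6067.4 − 6243.6 = -176.2
nΣp² − (Σp)² = 7703.5 − 7396 = 307.5; nΣq² − (Σq)² = 5508.7 − 5270.76 = 237.94
r = -176.2 / √(307.5 × 237.94) = -176.2 / 270.4932 ≈ -0.651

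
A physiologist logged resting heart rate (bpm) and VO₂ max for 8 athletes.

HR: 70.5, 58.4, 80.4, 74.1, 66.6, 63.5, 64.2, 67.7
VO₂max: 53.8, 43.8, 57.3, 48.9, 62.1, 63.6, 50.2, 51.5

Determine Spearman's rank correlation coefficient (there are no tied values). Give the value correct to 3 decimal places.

0.095

Rank HR: 6, 1, 8, 7, 4, 2, 3, 5
Rank VO₂max: 5, 1, 6, 2, 7, 8, 3, 4
d = rank(HR) − rank(VO₂max): 1, 0, 2, 5, -3, -6, 0, 1; Σd² = 76
ρ = 1 − 6Σd² / [n(n²−1)] = 1 − 6×76 / (8×63) = 1 − 456/504 ≈ 0.095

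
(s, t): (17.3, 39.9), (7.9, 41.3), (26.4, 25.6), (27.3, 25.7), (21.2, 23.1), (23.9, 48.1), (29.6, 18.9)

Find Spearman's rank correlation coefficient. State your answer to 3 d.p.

Rank s: 2, 1, 5, 6, 3, 4, 7
Rank t: 5, 6, 3, 4, 2, 7, 1
d = rank(s) − rank(t): -3, -5, 2, 2, 1, -3, 6; Σd² = 88
ρ = 1 − 6Σd² / [n(n²−1)] = 1 − 6×88 / (7×48) = 1 − 528/336 ≈ -0.571

-0.571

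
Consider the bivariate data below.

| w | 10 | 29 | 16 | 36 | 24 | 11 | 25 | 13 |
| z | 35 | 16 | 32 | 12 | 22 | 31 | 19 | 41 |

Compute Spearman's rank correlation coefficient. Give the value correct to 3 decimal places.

Rank w: 1, 7, 4, 8, 5, 2, 6, 3
Rank z: 7, 2, 6, 1, 4, 5, 3, 8
d = rank(w) − rank(z): -6, 5, -2, 7, 1, -3, 3, -5; Σd² = 158
ρ = 1 − 6Σd² / [n(n²−1)] = 1 − 6×158 / (8×63) = 1 − 948/504 ≈ -0.881

-0.881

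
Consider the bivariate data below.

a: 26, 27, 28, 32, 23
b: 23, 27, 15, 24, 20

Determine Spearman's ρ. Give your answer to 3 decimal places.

Rank a: 2, 3, 4, 5, 1
Rank b: 3, 5, 1, 4, 2
d = rank(a) − rank(b): -1, -2, 3, 1, -1; Σd² = 16
ρ = 1 − 6Σd² / [n(n²−1)] = 1 − 6×16 / (5×24) = 1 − 96/120 ≈ 0.200

0.200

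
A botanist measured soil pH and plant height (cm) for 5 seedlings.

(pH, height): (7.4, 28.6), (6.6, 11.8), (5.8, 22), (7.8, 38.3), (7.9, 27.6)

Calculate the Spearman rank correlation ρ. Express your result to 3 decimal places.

0.600

Rank pH: 3, 2, 1, 4, 5
Rank height: 4, 1, 2, 5, 3
d = rank(pH) − rank(height): -1, 1, -1, -1, 2; Σd² = 8
ρ = 1 − 6Σd² / [n(n²−1)] = 1 − 6×8 / (5×24) = 1 − 48/120 ≈ 0.600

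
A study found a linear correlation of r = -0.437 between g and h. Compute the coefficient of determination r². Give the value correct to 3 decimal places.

r² = (-0.437)² = 0.191

0.191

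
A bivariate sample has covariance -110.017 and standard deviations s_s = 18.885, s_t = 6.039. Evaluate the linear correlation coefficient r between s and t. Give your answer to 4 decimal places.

r = Cov(s,t) / (s_s · s_t) = -110.017 / (18.885 × 6.039)
  = -110.017 / 114.0465 ≈ -0.9647

-0.9647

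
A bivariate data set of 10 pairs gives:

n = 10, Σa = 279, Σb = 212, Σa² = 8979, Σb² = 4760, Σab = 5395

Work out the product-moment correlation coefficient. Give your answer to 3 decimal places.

-0.923

r = (nΣab − ΣaΣb) / √[(nΣa² − (Σa)²)(nΣb² − (Σb)²)]
Numerator: 10×5395 − 279×212 = -5198
Denominator: √[(89790 − 77841)(47600 − 44944)] = √[11949 × 2656] = 5633.5197
r = -5198 / 5633.5197 ≈ -0.923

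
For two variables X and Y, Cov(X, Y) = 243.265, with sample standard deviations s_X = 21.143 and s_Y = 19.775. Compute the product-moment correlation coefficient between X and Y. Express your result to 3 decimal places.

r = Cov(X,Y) / (s_X · s_Y) = 243.265 / (21.143 × 19.775)
  = 243.265 / 418.1028 ≈ 0.582

0.582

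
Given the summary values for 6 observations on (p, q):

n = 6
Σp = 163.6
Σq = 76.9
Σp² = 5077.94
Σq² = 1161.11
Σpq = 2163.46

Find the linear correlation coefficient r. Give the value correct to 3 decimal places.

r = (nΣpq − ΣpΣq) / √[(nΣp² − (Σp)²)(nΣq² − (Σq)²)]
Numerator: 6×2163.46 − 163.6×76.9 = 399.92
Denominator: √[(30467.64 − 26764.96)(6966.66 − 5913.61)] = √[3702.68 × 1053.05] = 1974.6157
r = 399.92 / 1974.6157 ≈ 0.203

0.203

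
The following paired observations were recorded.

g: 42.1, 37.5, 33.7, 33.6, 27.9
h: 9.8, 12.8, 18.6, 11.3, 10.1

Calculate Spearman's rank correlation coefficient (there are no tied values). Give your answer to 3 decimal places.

Rank g: 5, 4, 3, 2, 1
Rank h: 1, 4, 5, 3, 2
d = rank(g) − rank(h): 4, 0, -2, -1, -1; Σd² = 22
ρ = 1 − 6Σd² / [n(n²−1)] = 1 − 6×22 / (5×24) = 1 − 132/120 ≈ -0.100

-0.100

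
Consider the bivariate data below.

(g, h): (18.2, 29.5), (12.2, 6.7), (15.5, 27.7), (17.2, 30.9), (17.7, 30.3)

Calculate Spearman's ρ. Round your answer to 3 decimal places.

Rank g: 5, 1, 2, 3, 4
Rank h: 3, 1, 2, 5, 4
d = rank(g) − rank(h): 2, 0, 0, -2, 0; Σd² = 8
ρ = 1 − 6Σd² / [n(n²−1)] = 1 − 6×8 / (5×24) = 1 − 48/120 ≈ 0.600

0.600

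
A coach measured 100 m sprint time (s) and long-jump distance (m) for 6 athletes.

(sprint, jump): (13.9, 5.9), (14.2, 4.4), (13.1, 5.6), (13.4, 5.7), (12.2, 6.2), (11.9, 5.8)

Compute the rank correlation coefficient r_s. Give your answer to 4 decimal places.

Rank sprint: 5, 6, 3, 4, 2, 1
Rank jump: 5, 1, 2, 3, 6, 4
d = rank(sprint) − rank(jump): 0, 5, 1, 1, -4, -3; Σd² = 52
ρ = 1 − 6Σd² / [n(n²−1)] = 1 − 6×52 / (6×35) = 1 − 312/210 ≈ -0.4857

-0.4857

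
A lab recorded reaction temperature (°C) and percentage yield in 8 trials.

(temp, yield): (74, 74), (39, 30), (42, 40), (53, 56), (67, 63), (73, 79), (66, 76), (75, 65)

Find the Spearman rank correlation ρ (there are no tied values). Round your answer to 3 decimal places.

Rank temp: 7, 1, 2, 3, 5, 6, 4, 8
Rank yield: 6, 1, 2, 3, 4, 8, 7, 5
d = rank(temp) − rank(yield): 1, 0, 0, 0, 1, -2, -3, 3; Σd² = 24
ρ = 1 − 6Σd² / [n(n²−1)] = 1 − 6×24 / (8×63) = 1 − 144/504 ≈ 0.714

0.714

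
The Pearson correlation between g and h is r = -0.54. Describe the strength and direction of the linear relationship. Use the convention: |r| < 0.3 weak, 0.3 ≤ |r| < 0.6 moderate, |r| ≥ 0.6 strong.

r = -0.54 < 0 so the relationship is negative.
|r| = 0.54, which falls in the moderate range.

moderate negative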